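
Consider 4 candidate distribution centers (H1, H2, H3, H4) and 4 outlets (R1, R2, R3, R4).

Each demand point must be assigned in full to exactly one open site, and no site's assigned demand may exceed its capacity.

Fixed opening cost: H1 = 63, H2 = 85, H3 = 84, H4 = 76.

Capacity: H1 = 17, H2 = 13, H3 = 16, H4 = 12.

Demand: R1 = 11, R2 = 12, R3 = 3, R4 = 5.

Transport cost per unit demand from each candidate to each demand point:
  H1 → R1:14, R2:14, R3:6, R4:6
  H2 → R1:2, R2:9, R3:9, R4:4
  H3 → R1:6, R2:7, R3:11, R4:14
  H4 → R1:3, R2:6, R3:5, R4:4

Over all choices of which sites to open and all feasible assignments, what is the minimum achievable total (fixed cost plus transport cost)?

366

Open {H1, H2, H4}; cheapest assignment that respects the capacities:
  H1 (cap 17, load 8): R3, R4 — cost 3×6 + 5×6 = 48
  H2 (cap 13, load 11): R1 — cost 11×2 = 22
  H4 (cap 12, load 12): R2 — cost 12×6 = 72
  Shipping 142, fixed 224 → total 366.
  Any other capacity-feasible assignment to {H1, H2, H4} ships for at least 142.
Compare {H1, H2, H3}: its best feasible assignment gives total 386.
Compare {H2, H3, H4}: its best feasible assignment gives total 386.
Every other set of open sites that can feasibly serve all demand totals ≥ 386 even under its best assignment. Minimum: 366.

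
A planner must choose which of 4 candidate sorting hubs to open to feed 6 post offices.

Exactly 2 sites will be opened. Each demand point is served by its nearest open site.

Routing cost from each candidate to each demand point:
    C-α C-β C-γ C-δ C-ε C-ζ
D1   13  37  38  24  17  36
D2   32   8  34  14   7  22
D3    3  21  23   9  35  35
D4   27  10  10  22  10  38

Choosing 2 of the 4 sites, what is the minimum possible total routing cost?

Open {D2, D3}.
  C-α→D3 3, C-β→D2 8, C-γ→D3 23, C-δ→D3 9, C-ε→D2 7, C-ζ→D2 22  ⇒ total 72.
Compare {D3, D4}: total 77.
Compare {D2, D4}: total 88.
No size-2 selection does better; minimum is 72.

72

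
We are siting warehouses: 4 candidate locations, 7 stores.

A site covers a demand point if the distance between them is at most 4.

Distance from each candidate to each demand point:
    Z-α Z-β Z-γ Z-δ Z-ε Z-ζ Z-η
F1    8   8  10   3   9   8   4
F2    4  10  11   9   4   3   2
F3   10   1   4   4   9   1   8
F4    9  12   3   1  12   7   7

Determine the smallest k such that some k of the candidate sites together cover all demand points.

Coverage sets (demand points within 4 of each site):
  F1: {Z-δ, Z-η}
  F2: {Z-α, Z-ε, Z-ζ, Z-η}
  F3: {Z-β, Z-γ, Z-δ, Z-ζ}
  F4: {Z-γ, Z-δ}
No single site covers all 7 demand points.
But {F2, F3} covers everything, so the minimum is 2.

2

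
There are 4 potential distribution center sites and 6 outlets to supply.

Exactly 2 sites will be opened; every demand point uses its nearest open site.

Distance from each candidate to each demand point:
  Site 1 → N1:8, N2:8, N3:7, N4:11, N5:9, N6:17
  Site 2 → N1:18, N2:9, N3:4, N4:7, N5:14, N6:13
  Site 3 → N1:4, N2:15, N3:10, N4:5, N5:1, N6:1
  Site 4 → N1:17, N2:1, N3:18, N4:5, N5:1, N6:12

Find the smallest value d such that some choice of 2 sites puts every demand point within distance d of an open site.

8

Open {Site 1, Site 3}.
  Farthest demand point is N2 at distance 8 (to Site 1); all others are ≤ 8.
With {Site 2, Site 3} the worst case is 9.
With {Site 3, Site 4} the worst case is 10.
No size-2 selection achieves below 8.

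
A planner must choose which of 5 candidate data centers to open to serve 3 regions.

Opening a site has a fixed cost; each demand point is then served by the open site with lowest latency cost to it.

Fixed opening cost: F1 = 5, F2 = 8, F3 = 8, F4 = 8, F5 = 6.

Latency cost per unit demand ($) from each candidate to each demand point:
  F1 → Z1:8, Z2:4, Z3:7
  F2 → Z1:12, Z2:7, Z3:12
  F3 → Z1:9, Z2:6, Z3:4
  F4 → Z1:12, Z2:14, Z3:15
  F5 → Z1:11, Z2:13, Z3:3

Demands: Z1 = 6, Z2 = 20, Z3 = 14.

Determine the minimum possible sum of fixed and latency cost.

Open {F1, F5}: assign each demand point to its cheapest open site.
  Z1→F1 6×8=48, Z2→F1 20×4=80, Z3→F5 14×3=42
  latency cost 170, fixed 11 → total 181.
Compare {F1, F2, F5}: latency cost 170 + fixed 19 = 189.
Compare {F1, F3, F5}: latency cost 170 + fixed 19 = 189.
Compare {F1, F4, F5}: latency cost 170 + fixed 19 = 189.
All other subsets cost ≥ 189. Minimum total cost: 181.

181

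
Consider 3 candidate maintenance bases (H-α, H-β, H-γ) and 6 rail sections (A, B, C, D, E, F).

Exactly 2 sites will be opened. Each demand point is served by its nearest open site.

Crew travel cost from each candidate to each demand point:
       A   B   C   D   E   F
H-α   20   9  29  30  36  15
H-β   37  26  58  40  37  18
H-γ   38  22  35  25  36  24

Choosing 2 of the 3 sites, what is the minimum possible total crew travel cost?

Open {H-α, H-γ}.
  A→H-α 20, B→H-α 9, C→H-α 29, D→H-γ 25, E→H-α 36, F→H-α 15  ⇒ total 134.
Compare {H-α, H-β}: total 139.
Compare {H-β, H-γ}: total 173.

134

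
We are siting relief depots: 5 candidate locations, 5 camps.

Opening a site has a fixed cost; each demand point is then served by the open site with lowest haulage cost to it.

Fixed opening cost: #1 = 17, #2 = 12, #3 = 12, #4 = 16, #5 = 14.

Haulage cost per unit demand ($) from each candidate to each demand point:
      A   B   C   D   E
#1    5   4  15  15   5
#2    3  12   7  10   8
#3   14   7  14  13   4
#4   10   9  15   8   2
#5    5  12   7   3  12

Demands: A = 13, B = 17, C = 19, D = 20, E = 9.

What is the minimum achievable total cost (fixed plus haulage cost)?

Open {#1, #2, #4, #5}: assign each demand point to its cheapest open site.
  A→#2 13×3=39, B→#1 17×4=68, C→#2 19×7=133, D→#5 20×3=60, E→#4 9×2=18
  haulage cost 318, fixed 59 → total 377.
Compare {#1, #2, #5}: haulage cost 345 + fixed 43 = 388.
Compare {#1, #2, #3, #4, #5}: haulage cost 318 + fixed 71 = 389.
Compare {#1, #4, #5}: haulage cost 344 + fixed 47 = 391.
All other subsets cost ≥ 388. Minimum total cost: 377.

377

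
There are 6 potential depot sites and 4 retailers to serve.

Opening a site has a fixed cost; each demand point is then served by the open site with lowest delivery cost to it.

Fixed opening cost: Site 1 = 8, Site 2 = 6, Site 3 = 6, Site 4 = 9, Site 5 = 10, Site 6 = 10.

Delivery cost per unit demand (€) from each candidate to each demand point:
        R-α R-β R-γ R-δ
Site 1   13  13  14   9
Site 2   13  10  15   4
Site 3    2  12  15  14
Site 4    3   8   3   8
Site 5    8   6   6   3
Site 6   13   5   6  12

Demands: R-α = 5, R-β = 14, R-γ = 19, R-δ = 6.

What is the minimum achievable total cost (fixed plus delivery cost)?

Open {Site 4, Site 5, Site 6}: assign each demand point to its cheapest open site.
  R-α→Site 4 5×3=15, R-β→Site 6 14×5=70, R-γ→Site 4 19×3=57, R-δ→Site 5 6×3=18
  delivery cost 160, fixed 29 → total 189.
Compare {Site 3, Site 4, Site 5, Site 6}: delivery cost 155 + fixed 35 = 190.
Compare {Site 2, Site 4, Site 6}: delivery cost 166 + fixed 25 = 191.
Compare {Site 2, Site 3, Site 4, Site 6}: delivery cost 161 + fixed 31 = 192.
All other subsets cost ≥ 190. Minimum total cost: 189.

189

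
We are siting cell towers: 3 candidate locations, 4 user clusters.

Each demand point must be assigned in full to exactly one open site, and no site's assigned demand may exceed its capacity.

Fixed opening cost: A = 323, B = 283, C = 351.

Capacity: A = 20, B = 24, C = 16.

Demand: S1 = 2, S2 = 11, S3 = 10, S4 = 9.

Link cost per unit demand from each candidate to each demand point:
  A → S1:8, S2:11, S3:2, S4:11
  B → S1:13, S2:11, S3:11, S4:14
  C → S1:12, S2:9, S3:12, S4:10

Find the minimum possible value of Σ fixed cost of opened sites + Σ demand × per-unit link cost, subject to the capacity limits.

Open {A, B}; cheapest assignment that respects the capacities:
  A (cap 20, load 19): S3, S4 — cost 10×2 + 9×11 = 119
  B (cap 24, load 13): S1, S2 — cost 2×13 + 11×11 = 147
  Shipping 266, fixed 606 → total 872.
  Any other capacity-feasible assignment to {A, B} ships for at least 266.
Compare {A, C}: its best feasible assignment gives total 916.
Compare {B, C}: its best feasible assignment gives total 979.
Every other set of open sites that can feasibly serve all demand totals ≥ 916 even under its best assignment. Minimum: 872.

872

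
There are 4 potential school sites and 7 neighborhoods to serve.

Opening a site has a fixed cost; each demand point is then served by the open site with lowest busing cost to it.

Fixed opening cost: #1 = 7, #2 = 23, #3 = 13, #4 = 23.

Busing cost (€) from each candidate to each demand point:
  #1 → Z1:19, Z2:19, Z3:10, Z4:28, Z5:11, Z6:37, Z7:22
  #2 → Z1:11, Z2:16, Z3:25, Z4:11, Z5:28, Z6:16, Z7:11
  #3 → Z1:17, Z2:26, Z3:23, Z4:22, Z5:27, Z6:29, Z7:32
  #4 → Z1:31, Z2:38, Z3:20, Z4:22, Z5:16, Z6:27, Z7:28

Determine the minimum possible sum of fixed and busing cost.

Open {#1, #2}: assign each demand point to its cheapest open site.
  Z1→#2 11, Z2→#2 16, Z3→#1 10, Z4→#2 11, Z5→#1 11, Z6→#2 16, Z7→#2 11
  busing cost 86, fixed 30 → total 116.
Compare {#1, #2, #3}: busing cost 86 + fixed 43 = 129.
Compare {#1, #2, #4}: busing cost 86 + fixed 53 = 139.
Compare {#2}: busing cost 118 + fixed 23 = 141.
All other subsets cost ≥ 129. Minimum total cost: 116.

116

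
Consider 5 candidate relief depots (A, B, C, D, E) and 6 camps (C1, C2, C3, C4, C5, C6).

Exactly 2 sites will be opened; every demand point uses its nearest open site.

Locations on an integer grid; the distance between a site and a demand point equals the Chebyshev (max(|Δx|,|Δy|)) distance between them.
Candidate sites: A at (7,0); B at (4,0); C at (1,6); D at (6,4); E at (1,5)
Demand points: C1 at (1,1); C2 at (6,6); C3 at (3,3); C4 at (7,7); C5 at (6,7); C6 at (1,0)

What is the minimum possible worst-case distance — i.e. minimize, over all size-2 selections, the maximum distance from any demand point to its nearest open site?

Open {B, D}.
  Farthest demand point is C1 at distance 3 (to B); all others are ≤ 3.
With {A, D} the worst case is 5.
With {C, D} the worst case is 5.
No size-2 selection achieves below 3.

3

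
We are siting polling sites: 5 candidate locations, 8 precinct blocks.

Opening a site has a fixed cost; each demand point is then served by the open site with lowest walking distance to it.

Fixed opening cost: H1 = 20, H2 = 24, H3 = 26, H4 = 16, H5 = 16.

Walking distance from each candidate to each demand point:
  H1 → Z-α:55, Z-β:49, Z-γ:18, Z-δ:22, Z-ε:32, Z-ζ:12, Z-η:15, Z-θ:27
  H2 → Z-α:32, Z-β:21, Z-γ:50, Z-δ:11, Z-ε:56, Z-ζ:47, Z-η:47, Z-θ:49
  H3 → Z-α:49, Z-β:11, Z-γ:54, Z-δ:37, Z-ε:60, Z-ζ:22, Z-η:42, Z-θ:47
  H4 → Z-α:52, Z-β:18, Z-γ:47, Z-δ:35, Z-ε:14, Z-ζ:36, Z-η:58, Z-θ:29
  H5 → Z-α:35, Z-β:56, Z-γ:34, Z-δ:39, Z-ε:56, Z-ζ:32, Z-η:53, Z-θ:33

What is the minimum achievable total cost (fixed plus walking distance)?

207

Open {H1, H2, H4}: assign each demand point to its cheapest open site.
  Z-α→H2 32, Z-β→H4 18, Z-γ→H1 18, Z-δ→H2 11, Z-ε→H4 14, Z-ζ→H1 12, Z-η→H1 15, Z-θ→H1 27
  walking distance 147, fixed 60 → total 207.
Compare {H1, H2}: walking distance 168 + fixed 44 = 212.
Compare {H1, H4, H5}: walking distance 161 + fixed 52 = 213.
Compare {H1, H4}: walking distance 178 + fixed 36 = 214.
All other subsets cost ≥ 212. Minimum total cost: 207.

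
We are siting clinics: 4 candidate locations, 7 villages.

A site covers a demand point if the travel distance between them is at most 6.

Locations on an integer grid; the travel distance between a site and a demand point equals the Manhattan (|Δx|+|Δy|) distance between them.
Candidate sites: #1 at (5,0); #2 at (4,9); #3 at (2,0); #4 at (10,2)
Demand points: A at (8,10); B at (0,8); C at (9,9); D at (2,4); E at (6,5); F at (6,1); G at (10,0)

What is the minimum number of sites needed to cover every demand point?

Coverage sets (demand points within 6 of each site):
  #1: {E, F, G}
  #2: {A, B, C, E}
  #3: {D, F}
  #4: {F, G}
No 2 sites suffice: every size-2 union leaves at least one demand point uncovered.
But {#1, #2, #3} covers everything, so the minimum is 3.

3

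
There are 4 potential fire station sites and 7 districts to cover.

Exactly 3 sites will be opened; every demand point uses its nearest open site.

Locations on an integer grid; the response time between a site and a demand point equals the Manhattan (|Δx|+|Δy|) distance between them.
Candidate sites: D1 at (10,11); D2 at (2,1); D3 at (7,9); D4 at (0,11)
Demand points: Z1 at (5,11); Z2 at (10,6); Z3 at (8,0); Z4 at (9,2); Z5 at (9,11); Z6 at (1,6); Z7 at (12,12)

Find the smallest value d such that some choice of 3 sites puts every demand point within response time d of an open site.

Open {D1, D2, D3}.
  Farthest demand point is Z4 at response time 8 (to D2); all others are ≤ 8.
With {D1, D2, D4} the worst case is 8.
With {D2, D3, D4} the worst case is 8.
No size-3 selection achieves below 8.

8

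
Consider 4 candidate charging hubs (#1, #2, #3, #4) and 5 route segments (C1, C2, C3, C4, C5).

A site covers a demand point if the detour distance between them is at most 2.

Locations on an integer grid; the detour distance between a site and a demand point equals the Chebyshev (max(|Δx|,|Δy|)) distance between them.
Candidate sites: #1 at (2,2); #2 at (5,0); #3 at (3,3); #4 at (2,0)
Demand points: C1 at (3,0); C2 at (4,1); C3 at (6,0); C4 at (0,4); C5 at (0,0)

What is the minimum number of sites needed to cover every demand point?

Coverage sets (demand points within 2 of each site):
  #1: {C1, C2, C4, C5}
  #2: {C1, C2, C3}
  #3: {C2}
  #4: {C1, C2, C5}
No single site covers all 5 demand points.
But {#1, #2} covers everything, so the minimum is 2.

2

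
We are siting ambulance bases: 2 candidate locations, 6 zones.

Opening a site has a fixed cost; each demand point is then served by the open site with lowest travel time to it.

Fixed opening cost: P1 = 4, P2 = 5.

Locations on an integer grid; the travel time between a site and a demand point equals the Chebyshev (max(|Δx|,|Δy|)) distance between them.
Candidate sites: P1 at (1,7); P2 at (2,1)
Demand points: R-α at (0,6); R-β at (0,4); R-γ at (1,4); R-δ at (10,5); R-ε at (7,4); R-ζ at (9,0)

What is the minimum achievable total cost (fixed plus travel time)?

Open {P1}: assign each demand point to its cheapest open site.
  R-α→P1 1, R-β→P1 3, R-γ→P1 3, R-δ→P1 9, R-ε→P1 6, R-ζ→P1 8
  travel time 30, fixed 4 → total 34.
Compare {P2}: travel time 31 + fixed 5 = 36.
Compare {P1, P2}: travel time 27 + fixed 9 = 36.

34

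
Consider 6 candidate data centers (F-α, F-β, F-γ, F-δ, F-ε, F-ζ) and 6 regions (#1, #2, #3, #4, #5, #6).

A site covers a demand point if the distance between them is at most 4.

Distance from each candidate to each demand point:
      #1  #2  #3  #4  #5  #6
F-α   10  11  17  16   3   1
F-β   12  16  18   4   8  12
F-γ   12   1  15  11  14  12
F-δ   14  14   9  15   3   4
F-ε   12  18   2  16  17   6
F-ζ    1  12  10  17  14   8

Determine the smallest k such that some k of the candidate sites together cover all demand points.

5

Coverage sets (demand points within 4 of each site):
  F-α: {#5, #6}
  F-β: {#4}
  F-γ: {#2}
  F-δ: {#5, #6}
  F-ε: {#3}
  F-ζ: {#1}
No 4 sites suffice: every size-4 union leaves at least one demand point uncovered.
But {F-α, F-β, F-γ, F-ε, F-ζ} covers everything, so the minimum is 5.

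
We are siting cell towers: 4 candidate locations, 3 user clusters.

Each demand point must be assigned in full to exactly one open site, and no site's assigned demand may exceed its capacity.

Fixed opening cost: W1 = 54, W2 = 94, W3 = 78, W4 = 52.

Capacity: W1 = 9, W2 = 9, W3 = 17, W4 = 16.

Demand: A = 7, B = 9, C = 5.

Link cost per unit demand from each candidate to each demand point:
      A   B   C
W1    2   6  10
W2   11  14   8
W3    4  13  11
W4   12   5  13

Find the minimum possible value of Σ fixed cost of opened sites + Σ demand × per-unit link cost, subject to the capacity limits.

230

Open {W1, W4}; cheapest assignment that respects the capacities:
  W1 (cap 9, load 7): A — cost 7×2 = 14
  W4 (cap 16, load 14): B, C — cost 9×5 + 5×13 = 110
  Shipping 124, fixed 106 → total 230.
  Any other capacity-feasible assignment to {W1, W4} ships for at least 124.
Compare {W3, W4}: its best feasible assignment gives total 258.
Compare {W1, W3}: its best feasible assignment gives total 269.
Every other set of open sites that can feasibly serve all demand totals ≥ 258 even under its best assignment. Minimum: 230.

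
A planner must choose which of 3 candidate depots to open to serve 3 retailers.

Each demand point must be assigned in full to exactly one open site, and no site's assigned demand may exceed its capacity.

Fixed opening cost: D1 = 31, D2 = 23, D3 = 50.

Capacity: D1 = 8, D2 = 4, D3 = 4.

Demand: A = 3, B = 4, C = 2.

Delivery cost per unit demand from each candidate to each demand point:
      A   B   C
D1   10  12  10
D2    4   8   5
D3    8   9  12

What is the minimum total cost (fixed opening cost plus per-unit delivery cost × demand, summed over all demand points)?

134

Open {D1, D2}; cheapest assignment that respects the capacities:
  D1 (cap 8, load 6): B, C — cost 4×12 + 2×10 = 68
  D2 (cap 4, load 3): A — cost 3×4 = 12
  Shipping 80, fixed 54 → total 134.
  Any other capacity-feasible assignment to {D1, D2} ships for at least 80.
Compare {D1, D3}: its best feasible assignment gives total 167.
Compare {D1, D2, D3}: its best feasible assignment gives total 172.
Every other set of open sites that can feasibly serve all demand totals ≥ 167 even under its best assignment. Minimum: 134.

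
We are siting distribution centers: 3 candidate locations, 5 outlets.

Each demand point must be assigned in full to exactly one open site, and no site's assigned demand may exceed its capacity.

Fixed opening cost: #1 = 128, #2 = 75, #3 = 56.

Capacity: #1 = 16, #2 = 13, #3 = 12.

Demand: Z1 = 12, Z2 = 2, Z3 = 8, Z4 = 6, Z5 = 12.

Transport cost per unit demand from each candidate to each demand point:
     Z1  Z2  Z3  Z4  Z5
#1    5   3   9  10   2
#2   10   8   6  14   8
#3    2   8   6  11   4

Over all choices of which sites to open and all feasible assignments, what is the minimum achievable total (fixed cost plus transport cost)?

517

Open {#1, #2, #3}; cheapest assignment that respects the capacities:
  #1 (cap 16, load 16): Z2, Z3, Z4 — cost 2×3 + 8×9 + 6×10 = 138
  #2 (cap 13, load 12): Z5 — cost 12×8 = 96
  #3 (cap 12, load 12): Z1 — cost 12×2 = 24
  Shipping 258, fixed 259 → total 517.
  Any other capacity-feasible assignment to {#1, #2, #3} ships for at least 258.
Total demand is 40 and no other set of sites has combined capacity ≥ 40, so {#1, #2, #3} is the only feasible choice of open sites. Minimum: 517.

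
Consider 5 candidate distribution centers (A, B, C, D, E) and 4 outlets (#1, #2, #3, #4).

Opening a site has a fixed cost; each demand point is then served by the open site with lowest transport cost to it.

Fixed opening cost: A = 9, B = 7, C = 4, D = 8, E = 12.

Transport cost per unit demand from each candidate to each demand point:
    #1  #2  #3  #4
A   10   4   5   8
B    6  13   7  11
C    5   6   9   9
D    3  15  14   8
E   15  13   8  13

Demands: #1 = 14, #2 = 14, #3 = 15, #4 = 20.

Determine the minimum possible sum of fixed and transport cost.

350

Open {A, D}: assign each demand point to its cheapest open site.
  #1→D 14×3=42, #2→A 14×4=56, #3→A 15×5=75, #4→A 20×8=160
  transport cost 333, fixed 17 → total 350.
Compare {A, C, D}: transport cost 333 + fixed 21 = 354.
Compare {A, B, D}: transport cost 333 + fixed 24 = 357.
Compare {A, B, C, D}: transport cost 333 + fixed 28 = 361.
All other subsets cost ≥ 354. Minimum total cost: 350.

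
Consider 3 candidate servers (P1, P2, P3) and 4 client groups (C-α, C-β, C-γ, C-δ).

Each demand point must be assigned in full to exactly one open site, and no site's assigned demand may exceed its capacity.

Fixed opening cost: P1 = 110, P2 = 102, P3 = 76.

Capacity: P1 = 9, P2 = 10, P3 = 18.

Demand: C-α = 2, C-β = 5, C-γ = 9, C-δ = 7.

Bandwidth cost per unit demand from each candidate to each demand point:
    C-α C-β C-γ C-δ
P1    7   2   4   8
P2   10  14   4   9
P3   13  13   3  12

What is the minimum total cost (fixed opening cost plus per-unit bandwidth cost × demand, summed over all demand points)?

321

Open {P1, P3}; cheapest assignment that respects the capacities:
  P1 (cap 9, load 7): C-α, C-β — cost 2×7 + 5×2 = 24
  P3 (cap 18, load 16): C-γ, C-δ — cost 9×3 + 7×12 = 111
  Shipping 135, fixed 186 → total 321.
  Any other capacity-feasible assignment to {P1, P3} ships for at least 135.
Compare {P2, P3}: its best feasible assignment gives total 353.
Compare {P1, P2, P3}: its best feasible assignment gives total 402.
Every other set of open sites that can feasibly serve all demand totals ≥ 353 even under its best assignment. Minimum: 321.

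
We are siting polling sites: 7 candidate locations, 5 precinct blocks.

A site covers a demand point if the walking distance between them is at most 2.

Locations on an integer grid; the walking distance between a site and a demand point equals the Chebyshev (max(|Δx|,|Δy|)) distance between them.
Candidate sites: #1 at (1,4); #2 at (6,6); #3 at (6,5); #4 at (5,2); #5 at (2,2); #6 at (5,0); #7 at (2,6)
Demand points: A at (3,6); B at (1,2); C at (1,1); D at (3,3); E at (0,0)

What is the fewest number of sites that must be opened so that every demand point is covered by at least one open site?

Coverage sets (demand points within 2 of each site):
  #1: {A, B, D}
  #2: {}
  #3: {}
  #4: {D}
  #5: {B, C, D, E}
  #6: {}
  #7: {A}
No single site covers all 5 demand points.
But {#1, #5} covers everything, so the minimum is 2.

2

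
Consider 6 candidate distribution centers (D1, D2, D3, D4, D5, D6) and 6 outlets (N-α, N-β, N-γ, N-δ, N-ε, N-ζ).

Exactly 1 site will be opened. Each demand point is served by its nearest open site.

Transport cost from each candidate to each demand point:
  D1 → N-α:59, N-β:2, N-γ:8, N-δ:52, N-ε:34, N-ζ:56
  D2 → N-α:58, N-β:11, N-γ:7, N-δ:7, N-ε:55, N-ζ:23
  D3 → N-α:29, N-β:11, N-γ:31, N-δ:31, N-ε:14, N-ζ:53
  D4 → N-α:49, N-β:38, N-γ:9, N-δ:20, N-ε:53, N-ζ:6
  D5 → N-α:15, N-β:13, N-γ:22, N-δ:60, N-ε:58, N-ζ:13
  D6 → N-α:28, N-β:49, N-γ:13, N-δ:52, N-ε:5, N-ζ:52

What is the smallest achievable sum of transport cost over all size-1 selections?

Open {D2}.
  N-α→D2 58, N-β→D2 11, N-γ→D2 7, N-δ→D2 7, N-ε→D2 55, N-ζ→D2 23  ⇒ total 161.
Compare {D3}: total 169.
Compare {D4}: total 175.
No size-1 selection does better; minimum is 161.

161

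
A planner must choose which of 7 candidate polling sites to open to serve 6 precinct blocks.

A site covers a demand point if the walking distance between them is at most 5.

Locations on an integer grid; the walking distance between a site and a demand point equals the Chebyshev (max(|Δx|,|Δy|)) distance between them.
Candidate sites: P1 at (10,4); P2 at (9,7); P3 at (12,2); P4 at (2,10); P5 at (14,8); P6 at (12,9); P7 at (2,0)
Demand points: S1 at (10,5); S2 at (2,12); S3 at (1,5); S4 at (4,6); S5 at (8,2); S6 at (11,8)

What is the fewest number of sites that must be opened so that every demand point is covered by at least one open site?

2

Coverage sets (demand points within 5 of each site):
  P1: {S1, S5, S6}
  P2: {S1, S4, S5, S6}
  P3: {S1, S5}
  P4: {S2, S3, S4}
  P5: {S1, S6}
  P6: {S1, S6}
  P7: {S3}
No single site covers all 6 demand points.
But {P1, P4} covers everything, so the minimum is 2.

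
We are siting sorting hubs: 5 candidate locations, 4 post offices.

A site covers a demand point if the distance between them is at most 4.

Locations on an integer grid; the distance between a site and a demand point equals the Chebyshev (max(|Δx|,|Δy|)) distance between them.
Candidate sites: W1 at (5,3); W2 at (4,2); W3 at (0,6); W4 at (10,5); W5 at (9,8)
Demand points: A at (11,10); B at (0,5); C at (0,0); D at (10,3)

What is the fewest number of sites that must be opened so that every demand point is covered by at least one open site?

3

Coverage sets (demand points within 4 of each site):
  W1: {}
  W2: {B, C}
  W3: {B}
  W4: {D}
  W5: {A}
No 2 sites suffice: every size-2 union leaves at least one demand point uncovered.
But {W2, W4, W5} covers everything, so the minimum is 3.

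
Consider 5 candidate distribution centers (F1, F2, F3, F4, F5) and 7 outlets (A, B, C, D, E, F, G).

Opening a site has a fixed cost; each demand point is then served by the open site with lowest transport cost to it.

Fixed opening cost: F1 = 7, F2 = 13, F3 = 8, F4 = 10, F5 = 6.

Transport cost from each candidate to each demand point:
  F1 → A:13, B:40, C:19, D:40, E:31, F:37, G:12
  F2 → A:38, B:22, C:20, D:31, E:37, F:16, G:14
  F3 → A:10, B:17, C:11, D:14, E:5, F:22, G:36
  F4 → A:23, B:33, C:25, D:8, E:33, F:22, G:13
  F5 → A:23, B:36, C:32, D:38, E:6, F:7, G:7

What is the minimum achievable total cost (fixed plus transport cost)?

85

Open {F3, F5}: assign each demand point to its cheapest open site.
  A→F3 10, B→F3 17, C→F3 11, D→F3 14, E→F3 5, F→F5 7, G→F5 7
  transport cost 71, fixed 14 → total 85.
Compare {F3, F4, F5}: transport cost 65 + fixed 24 = 89.
Compare {F1, F3, F5}: transport cost 71 + fixed 21 = 92.
Compare {F1, F3, F4, F5}: transport cost 65 + fixed 31 = 96.
All other subsets cost ≥ 89. Minimum total cost: 85.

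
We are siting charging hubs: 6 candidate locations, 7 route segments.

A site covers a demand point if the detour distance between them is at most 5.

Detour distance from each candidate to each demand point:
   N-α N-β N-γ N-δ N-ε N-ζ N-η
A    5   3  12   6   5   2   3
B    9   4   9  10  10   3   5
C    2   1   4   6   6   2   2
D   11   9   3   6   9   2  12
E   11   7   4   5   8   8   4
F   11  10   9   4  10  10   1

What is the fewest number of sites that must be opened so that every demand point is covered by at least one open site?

2

Coverage sets (demand points within 5 of each site):
  A: {N-α, N-β, N-ε, N-ζ, N-η}
  B: {N-β, N-ζ, N-η}
  C: {N-α, N-β, N-γ, N-ζ, N-η}
  D: {N-γ, N-ζ}
  E: {N-γ, N-δ, N-η}
  F: {N-δ, N-η}
No single site covers all 7 demand points.
But {A, E} covers everything, so the minimum is 2.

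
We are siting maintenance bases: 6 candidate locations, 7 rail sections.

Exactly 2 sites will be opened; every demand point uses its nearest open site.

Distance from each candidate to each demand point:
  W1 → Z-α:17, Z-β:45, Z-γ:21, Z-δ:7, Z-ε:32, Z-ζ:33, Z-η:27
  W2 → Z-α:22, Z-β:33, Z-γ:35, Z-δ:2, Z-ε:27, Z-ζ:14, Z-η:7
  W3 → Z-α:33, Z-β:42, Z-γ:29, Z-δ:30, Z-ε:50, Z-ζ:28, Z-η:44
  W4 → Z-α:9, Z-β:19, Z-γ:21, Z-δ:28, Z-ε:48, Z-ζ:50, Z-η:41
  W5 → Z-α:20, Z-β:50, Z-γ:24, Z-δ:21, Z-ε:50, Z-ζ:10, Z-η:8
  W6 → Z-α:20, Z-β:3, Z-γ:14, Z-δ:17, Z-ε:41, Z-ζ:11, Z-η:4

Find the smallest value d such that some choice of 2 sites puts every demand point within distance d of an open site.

27

Open {W2, W4}.
  Farthest demand point is Z-ε at distance 27 (to W2); all others are ≤ 27.
With {W2, W6} the worst case is 27.
With {W1, W6} the worst case is 32.
No size-2 selection achieves below 27.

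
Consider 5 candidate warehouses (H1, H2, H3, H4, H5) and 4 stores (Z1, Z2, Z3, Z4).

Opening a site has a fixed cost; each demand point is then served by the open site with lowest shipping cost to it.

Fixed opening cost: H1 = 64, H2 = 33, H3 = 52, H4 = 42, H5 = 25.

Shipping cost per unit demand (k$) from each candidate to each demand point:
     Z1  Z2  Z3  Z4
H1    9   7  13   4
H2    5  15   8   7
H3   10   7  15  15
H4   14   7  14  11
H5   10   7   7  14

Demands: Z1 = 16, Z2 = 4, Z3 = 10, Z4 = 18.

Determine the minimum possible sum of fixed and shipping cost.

Open {H1, H2}: assign each demand point to its cheapest open site.
  Z1→H2 16×5=80, Z2→H1 4×7=28, Z3→H2 10×8=80, Z4→H1 18×4=72
  shipping cost 260, fixed 97 → total 357.
Compare {H2, H5}: shipping cost 304 + fixed 58 = 362.
Compare {H1, H2, H5}: shipping cost 250 + fixed 122 = 372.
Compare {H2}: shipping cost 346 + fixed 33 = 379.
All other subsets cost ≥ 362. Minimum total cost: 357.

357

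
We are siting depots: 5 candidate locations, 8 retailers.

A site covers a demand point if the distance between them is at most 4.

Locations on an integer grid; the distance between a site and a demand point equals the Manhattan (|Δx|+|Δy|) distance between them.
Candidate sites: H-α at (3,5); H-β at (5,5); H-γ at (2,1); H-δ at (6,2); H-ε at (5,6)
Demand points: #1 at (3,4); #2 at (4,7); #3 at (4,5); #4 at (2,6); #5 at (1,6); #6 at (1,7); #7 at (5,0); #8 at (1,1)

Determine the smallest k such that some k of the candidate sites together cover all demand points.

Coverage sets (demand points within 4 of each site):
  H-α: {#1, #2, #3, #4, #5, #6}
  H-β: {#1, #2, #3, #4}
  H-γ: {#1, #7, #8}
  H-δ: {#7}
  H-ε: {#1, #2, #3, #4, #5}
No single site covers all 8 demand points.
But {H-α, H-γ} covers everything, so the minimum is 2.

2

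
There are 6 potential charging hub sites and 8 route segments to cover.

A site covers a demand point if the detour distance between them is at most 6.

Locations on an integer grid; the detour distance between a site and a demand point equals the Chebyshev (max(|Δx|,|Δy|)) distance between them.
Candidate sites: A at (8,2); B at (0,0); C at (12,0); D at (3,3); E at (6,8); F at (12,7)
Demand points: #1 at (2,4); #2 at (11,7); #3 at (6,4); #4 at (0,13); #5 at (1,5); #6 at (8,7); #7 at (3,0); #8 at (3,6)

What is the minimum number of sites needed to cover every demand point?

Coverage sets (demand points within 6 of each site):
  A: {#1, #2, #3, #6, #7, #8}
  B: {#1, #3, #5, #7, #8}
  C: {#3}
  D: {#1, #3, #5, #6, #7, #8}
  E: {#1, #2, #3, #4, #5, #6, #8}
  F: {#2, #3, #6}
No single site covers all 8 demand points.
But {A, E} covers everything, so the minimum is 2.

2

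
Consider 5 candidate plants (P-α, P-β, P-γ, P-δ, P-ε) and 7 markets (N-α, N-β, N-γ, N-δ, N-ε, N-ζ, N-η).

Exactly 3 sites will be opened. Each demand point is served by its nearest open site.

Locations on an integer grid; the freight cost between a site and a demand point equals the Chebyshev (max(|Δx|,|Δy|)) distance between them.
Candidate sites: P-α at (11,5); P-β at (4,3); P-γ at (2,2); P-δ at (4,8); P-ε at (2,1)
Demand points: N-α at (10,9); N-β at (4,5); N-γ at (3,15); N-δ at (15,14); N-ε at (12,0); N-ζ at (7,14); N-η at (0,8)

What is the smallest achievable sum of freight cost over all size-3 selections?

Open {P-α, P-β, P-δ}.
  N-α→P-α 4, N-β→P-β 2, N-γ→P-δ 7, N-δ→P-α 9, N-ε→P-α 5, N-ζ→P-δ 6, N-η→P-δ 4  ⇒ total 37.
Compare {P-α, P-γ, P-δ}: total 38.
Compare {P-α, P-δ, P-ε}: total 38.
No size-3 selection does better; minimum is 37.

37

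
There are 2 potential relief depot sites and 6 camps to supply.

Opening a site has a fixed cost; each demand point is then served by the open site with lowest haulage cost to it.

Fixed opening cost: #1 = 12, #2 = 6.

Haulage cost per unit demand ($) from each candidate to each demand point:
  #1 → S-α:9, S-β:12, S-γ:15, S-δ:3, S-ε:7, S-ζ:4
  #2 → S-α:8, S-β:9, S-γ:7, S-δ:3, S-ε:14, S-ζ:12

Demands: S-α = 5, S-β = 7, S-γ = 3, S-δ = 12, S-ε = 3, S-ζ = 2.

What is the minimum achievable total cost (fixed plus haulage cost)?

207

Open {#1, #2}: assign each demand point to its cheapest open site.
  S-α→#2 5×8=40, S-β→#2 7×9=63, S-γ→#2 3×7=21, S-δ→#1 12×3=36, S-ε→#1 3×7=21, S-ζ→#1 2×4=8
  haulage cost 189, fixed 18 → total 207.
Compare {#2}: haulage cost 226 + fixed 6 = 232.
Compare {#1}: haulage cost 239 + fixed 12 = 251.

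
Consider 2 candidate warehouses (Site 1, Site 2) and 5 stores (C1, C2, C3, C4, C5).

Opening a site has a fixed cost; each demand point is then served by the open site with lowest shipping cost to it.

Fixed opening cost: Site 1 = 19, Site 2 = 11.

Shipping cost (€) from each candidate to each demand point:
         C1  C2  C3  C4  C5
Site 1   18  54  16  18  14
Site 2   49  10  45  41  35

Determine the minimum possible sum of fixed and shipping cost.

Open {Site 1, Site 2}: assign each demand point to its cheapest open site.
  C1→Site 1 18, C2→Site 2 10, C3→Site 1 16, C4→Site 1 18, C5→Site 1 14
  shipping cost 76, fixed 30 → total 106.
Compare {Site 1}: shipping cost 120 + fixed 19 = 139.
Compare {Site 2}: shipping cost 180 + fixed 11 = 191.

106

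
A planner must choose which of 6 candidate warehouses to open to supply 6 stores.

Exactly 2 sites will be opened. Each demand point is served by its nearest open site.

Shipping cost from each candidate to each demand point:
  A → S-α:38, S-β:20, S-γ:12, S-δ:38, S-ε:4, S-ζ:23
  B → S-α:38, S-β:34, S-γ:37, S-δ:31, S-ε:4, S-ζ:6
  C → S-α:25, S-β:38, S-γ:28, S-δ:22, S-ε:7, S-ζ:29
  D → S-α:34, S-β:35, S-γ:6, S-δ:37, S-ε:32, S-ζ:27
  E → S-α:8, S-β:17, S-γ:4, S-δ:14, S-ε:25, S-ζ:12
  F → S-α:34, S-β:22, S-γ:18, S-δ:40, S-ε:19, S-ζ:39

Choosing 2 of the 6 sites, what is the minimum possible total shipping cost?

53

Open {B, E}.
  S-α→E 8, S-β→E 17, S-γ→E 4, S-δ→E 14, S-ε→B 4, S-ζ→B 6  ⇒ total 53.
Compare {A, E}: total 59.
Compare {C, E}: total 62.
No size-2 selection does better; minimum is 53.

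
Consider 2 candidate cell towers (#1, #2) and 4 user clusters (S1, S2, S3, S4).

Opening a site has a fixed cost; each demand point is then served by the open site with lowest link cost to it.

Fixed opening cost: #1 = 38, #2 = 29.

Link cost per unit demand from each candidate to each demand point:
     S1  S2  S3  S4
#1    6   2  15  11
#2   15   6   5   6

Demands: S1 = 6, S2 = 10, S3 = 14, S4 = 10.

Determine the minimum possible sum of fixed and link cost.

Open {#1, #2}: assign each demand point to its cheapest open site.
  S1→#1 6×6=36, S2→#1 10×2=20, S3→#2 14×5=70, S4→#2 10×6=60
  link cost 186, fixed 67 → total 253.
Compare {#2}: link cost 280 + fixed 29 = 309.
Compare {#1}: link cost 376 + fixed 38 = 414.

253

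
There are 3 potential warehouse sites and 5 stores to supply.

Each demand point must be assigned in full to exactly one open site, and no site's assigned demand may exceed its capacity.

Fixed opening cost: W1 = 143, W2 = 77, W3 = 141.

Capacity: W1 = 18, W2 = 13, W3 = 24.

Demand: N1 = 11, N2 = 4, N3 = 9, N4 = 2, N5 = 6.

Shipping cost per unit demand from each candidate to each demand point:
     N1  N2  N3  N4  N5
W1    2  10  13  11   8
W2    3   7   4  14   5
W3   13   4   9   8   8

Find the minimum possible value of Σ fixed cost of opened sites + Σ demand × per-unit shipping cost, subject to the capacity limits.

412

Open {W2, W3}; cheapest assignment that respects the capacities:
  W2 (cap 13, load 11): N1 — cost 11×3 = 33
  W3 (cap 24, load 21): N2, N3, N4, N5 — cost 4×4 + 9×9 + 2×8 + 6×8 = 161
  Shipping 194, fixed 218 → total 412.
  Any other capacity-feasible assignment to {W2, W3} ships for at least 194.
Compare {W1, W3}: its best feasible assignment gives total 467.
Compare {W1, W2, W3}: its best feasible assignment gives total 499.
Every other set of open sites that can feasibly serve all demand totals ≥ 467 even under its best assignment. Minimum: 412.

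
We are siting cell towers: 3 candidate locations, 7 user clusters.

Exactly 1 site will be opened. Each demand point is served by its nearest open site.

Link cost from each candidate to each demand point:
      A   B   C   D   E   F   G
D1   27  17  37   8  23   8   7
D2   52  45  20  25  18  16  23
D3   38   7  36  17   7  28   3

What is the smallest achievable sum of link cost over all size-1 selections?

127

Open {D1}.
  A→D1 27, B→D1 17, C→D1 37, D→D1 8, E→D1 23, F→D1 8, G→D1 7  ⇒ total 127.
Compare {D3}: total 136.
Compare {D2}: total 199.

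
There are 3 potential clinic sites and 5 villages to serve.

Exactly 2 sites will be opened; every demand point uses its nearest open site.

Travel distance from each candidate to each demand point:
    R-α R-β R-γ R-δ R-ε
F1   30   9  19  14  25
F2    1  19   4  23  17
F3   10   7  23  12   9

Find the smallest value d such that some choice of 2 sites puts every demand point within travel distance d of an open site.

12

Open {F2, F3}.
  Farthest demand point is R-δ at travel distance 12 (to F3); all others are ≤ 12.
With {F1, F2} the worst case is 17.
With {F1, F3} the worst case is 19.
No size-2 selection achieves below 12.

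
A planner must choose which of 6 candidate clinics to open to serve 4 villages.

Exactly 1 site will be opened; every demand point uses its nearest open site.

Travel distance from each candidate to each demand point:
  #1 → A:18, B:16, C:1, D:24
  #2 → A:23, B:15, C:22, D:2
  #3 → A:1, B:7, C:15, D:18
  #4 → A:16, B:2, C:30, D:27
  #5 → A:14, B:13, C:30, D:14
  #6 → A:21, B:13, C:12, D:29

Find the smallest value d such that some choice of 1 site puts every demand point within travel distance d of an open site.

18

Open {#3}.
  Farthest demand point is D at travel distance 18 (to #3); all others are ≤ 18.
With {#2} the worst case is 23.
With {#1} the worst case is 24.
No size-1 selection achieves below 18.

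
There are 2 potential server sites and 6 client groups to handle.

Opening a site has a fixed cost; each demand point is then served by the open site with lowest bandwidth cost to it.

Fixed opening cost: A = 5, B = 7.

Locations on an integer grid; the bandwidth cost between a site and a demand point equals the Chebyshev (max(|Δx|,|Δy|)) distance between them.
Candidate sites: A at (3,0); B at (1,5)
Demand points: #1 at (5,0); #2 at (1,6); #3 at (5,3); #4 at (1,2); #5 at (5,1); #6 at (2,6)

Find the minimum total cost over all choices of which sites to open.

Open {A, B}: assign each demand point to its cheapest open site.
  #1→A 2, #2→B 1, #3→A 3, #4→A 2, #5→A 2, #6→B 1
  bandwidth cost 11, fixed 12 → total 23.
Compare {B}: bandwidth cost 18 + fixed 7 = 25.
Compare {A}: bandwidth cost 21 + fixed 5 = 26.

23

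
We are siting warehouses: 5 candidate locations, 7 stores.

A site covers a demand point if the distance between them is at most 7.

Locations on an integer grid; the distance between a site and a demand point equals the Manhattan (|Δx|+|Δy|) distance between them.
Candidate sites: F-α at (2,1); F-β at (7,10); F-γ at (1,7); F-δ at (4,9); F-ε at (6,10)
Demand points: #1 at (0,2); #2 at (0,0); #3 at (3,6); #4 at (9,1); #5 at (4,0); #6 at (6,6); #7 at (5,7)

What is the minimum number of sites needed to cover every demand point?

Coverage sets (demand points within 7 of each site):
  F-α: {#1, #2, #3, #4, #5}
  F-β: {#6, #7}
  F-γ: {#1, #3, #6, #7}
  F-δ: {#3, #6, #7}
  F-ε: {#3, #6, #7}
No single site covers all 7 demand points.
But {F-α, F-β} covers everything, so the minimum is 2.

2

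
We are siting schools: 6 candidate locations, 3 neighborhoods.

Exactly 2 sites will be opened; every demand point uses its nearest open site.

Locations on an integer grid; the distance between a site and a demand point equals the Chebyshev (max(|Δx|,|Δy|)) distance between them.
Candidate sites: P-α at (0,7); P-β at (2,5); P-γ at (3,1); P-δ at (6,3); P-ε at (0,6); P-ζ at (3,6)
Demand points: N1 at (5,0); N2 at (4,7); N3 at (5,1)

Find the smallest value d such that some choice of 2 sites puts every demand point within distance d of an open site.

2

Open {P-β, P-γ}.
  Farthest demand point is N1 at distance 2 (to P-γ); all others are ≤ 2.
With {P-γ, P-ζ} the worst case is 2.
With {P-β, P-δ} the worst case is 3.
No size-2 selection achieves below 2.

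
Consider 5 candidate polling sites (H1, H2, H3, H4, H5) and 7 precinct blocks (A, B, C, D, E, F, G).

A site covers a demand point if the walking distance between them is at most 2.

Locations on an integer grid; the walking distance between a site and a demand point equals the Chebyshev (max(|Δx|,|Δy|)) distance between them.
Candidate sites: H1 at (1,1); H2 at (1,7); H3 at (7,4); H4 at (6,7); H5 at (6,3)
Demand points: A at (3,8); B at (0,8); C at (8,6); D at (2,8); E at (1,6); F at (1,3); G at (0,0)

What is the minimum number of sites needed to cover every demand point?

Coverage sets (demand points within 2 of each site):
  H1: {F, G}
  H2: {A, B, D, E}
  H3: {C}
  H4: {C}
  H5: {}
No 2 sites suffice: every size-2 union leaves at least one demand point uncovered.
But {H1, H2, H3} covers everything, so the minimum is 3.

3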